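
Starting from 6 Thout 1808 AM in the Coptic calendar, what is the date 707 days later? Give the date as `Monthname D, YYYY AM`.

Mesori 18, 1809 AM

Counting 707 days forward from JDN 2485042 reaches JDN 2485749, which is Mesori 18, 1809 AM.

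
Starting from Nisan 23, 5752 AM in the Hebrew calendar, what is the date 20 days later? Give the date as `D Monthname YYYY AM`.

13 Iyar 5752 AM

JDN of Nisan 23, 5752 AM = 2448739.
2448739 + 20 = 2448759.
JDN 2448759 in the Hebrew calendar is 13 Iyar 5752 AM.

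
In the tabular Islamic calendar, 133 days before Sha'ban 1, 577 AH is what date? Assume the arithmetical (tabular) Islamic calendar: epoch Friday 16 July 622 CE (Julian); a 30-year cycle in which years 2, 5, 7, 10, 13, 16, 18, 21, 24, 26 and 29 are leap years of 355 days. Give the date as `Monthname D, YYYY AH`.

Rabi' al-Awwal 16, 577 AH

JDN of Sha'ban 1, 577 AH = 2152762.
2152762 − 133 = 2152629.
JDN 2152629 in the tabular Islamic calendar is Rabi' al-Awwal 16, 577 AH.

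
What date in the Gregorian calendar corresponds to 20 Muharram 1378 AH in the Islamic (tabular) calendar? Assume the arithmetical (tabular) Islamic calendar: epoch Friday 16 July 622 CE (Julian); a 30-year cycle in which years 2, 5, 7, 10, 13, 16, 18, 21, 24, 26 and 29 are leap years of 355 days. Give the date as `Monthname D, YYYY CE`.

Julian Day Number of the source date = 2436422.
Converting JDN 2436422 to the Gregorian calendar gives 6 August 1958 CE.

August 6, 1958 CE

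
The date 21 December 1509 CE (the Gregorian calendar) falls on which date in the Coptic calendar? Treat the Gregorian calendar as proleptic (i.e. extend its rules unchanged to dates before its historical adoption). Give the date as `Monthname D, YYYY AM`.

Koiak 15, 1226 AM

Both dates share Julian Day Number 2272565; in the Coptic calendar that is 15 Koiak 1226 AM.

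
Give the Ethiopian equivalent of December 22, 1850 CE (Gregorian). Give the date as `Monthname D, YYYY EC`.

Both dates share Julian Day Number 2397114; in the Ethiopian calendar that is 14 Tahsas 1843 EC.

Tahsas 14, 1843 EC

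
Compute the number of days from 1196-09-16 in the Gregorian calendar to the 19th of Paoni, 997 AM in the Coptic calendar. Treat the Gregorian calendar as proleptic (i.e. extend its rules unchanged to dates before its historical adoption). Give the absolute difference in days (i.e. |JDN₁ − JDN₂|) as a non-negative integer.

30958

JDN of the first date = 2158149.
JDN of the second date = 2189107.
|2189107 − 2158149| = 30958.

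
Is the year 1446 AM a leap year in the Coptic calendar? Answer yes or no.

1446 mod 4 = 2; in the Coptic calendar a year is leap when year mod 4 = 3, so it is a common year.

no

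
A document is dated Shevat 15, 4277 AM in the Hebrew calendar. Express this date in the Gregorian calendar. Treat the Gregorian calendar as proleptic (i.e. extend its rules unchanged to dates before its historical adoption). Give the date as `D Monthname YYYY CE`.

25 January 517 CE

Both dates share Julian Day Number 1909915; in the Gregorian calendar that is 25 January 517 CE.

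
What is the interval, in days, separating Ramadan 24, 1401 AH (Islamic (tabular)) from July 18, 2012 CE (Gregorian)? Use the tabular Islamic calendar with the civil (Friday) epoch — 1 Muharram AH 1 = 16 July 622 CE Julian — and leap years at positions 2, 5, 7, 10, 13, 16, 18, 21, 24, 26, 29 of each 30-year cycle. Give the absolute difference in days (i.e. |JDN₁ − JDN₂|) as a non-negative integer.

11315

JDN of the first date = 2444812.
JDN of the second date = 2456127.
|2456127 − 2444812| = 11315.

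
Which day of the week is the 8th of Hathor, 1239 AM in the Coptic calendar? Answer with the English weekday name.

In the proleptic Gregorian calendar this is 14 November 1522 (JDN 2277276).
2277276 ≡ 1 (mod 7); counting from Monday = 0 gives Tuesday.

Tuesday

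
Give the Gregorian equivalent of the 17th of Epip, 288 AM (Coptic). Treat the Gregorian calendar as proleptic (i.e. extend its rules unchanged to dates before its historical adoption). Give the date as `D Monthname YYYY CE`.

13 July 572 CE

Julian Day Number of the source date = 1930173.
Converting JDN 1930173 to the Gregorian calendar gives 13 July 572 CE.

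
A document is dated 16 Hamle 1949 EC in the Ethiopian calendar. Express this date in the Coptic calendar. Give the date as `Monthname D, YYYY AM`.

Epip 16, 1673 AM

The source date corresponds to 23 July 1957 in the Gregorian calendar (JDN 2436043).
That day falls on 16 Epip 1673 AM in the Coptic calendar.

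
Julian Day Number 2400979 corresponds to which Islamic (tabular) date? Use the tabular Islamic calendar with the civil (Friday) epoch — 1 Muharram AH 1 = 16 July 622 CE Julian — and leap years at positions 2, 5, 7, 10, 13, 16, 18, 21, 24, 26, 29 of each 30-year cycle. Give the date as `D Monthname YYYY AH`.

The Gregorian equivalent of JDN 2400979 is 22 July 1861.
In the tabular Islamic calendar that day is 14 Muharram 1278 AH.

14 Muharram 1278 AH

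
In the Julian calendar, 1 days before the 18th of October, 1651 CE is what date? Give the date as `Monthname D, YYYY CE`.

Counting 1 day back from JDN 2324376 reaches JDN 2324375, which is October 17, 1651 CE.

October 17, 1651 CE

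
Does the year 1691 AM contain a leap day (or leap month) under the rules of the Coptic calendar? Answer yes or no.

yes

1691 mod 4 = 3; in the Coptic calendar a year is leap when year mod 4 = 3, so it is a leap year.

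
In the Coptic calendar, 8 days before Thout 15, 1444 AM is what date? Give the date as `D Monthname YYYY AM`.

The starting date is JDN 2352100; 2352100 − 8 = 2352092.
JDN 2352092 corresponds to 7 Thout 1444 AM.

7 Thout 1444 AM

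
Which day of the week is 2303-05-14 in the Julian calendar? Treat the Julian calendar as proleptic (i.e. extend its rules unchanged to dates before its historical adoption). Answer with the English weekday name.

Saturday

In the Gregorian calendar this is 30 May 2303 (JDN 2562362).
2562362 ≡ 5 (mod 7); counting from Monday = 0 gives Saturday.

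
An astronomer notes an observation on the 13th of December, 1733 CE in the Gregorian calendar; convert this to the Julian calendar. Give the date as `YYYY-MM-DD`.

1733-12-02

At this point the Julian calendar is 11 days behind the Gregorian.
13 December 1733 Gregorian − 11 days → 2 December 1733 Julian.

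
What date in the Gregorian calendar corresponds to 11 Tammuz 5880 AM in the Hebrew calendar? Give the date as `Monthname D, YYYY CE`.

Both dates share Julian Day Number 2495562; in the Gregorian calendar that is 7 July 2120 CE.

July 7, 2120 CE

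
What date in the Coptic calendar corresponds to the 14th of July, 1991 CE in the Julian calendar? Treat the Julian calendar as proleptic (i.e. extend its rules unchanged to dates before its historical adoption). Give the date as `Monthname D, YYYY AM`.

Both dates share Julian Day Number 2448465; in the Coptic calendar that is 20 Epip 1707 AM.

Epip 20, 1707 AM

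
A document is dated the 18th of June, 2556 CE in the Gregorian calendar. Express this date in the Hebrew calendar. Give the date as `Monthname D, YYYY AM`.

Julian Day Number of the source date = 2654789.
Converting JDN 2654789 to the Hebrew calendar gives 8 Sivan 6316 AM.

Sivan 8, 6316 AM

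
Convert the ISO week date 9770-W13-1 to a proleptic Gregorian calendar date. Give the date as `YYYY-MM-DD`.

ISO week 1 of 9770 is the week containing the first Thursday of 9770.
Week 13, day 1 (Monday) lands on 9770-03-26.

9770-03-26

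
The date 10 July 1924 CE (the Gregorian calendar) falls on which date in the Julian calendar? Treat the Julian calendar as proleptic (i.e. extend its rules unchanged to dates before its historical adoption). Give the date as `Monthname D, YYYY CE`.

June 27, 1924 CE

At this point the Julian calendar is 13 days behind the Gregorian.
10 July 1924 Gregorian − 13 days → 27 June 1924 Julian.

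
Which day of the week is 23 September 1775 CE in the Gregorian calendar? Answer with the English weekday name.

2369631 ≡ 5 (mod 7); counting from Monday = 0 gives Saturday.

Saturday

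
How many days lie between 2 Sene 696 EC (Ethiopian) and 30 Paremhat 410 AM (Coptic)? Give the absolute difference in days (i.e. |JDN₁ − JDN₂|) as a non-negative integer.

First date → JDN 1978341; second date → JDN 1974626.
The interval is |1978341 − 1974626| = 3715 days.

3715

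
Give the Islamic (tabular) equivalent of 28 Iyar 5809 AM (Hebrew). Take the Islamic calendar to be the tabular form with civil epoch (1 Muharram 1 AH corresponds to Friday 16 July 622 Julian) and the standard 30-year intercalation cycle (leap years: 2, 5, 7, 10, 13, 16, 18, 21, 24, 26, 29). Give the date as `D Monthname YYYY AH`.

The source date corresponds to 30 May 2049 in the Gregorian calendar (JDN 2469592).
That day falls on 27 Sha'ban 1471 AH in the tabular Islamic calendar.

27 Sha'ban 1471 AH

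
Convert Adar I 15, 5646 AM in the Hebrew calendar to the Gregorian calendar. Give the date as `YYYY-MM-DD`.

Julian Day Number of the source date = 2409958.
Converting JDN 2409958 to the Gregorian calendar gives 20 February 1886 CE.

1886-02-20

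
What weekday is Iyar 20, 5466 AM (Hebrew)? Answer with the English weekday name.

Tuesday

This is JDN 2344287 (4 May 1706 Gregorian).
JDN 2344287 mod 7 = 1, and JDN 0 was a Monday, so this is a Tuesday.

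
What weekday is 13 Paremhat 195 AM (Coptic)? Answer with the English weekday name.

This is JDN 1896080 (10 March 479 Gregorian).
Since JDN mod 7 = 4 (0 = Monday), the day is Friday.

Friday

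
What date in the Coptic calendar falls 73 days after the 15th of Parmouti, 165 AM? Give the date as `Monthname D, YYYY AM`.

The starting date is JDN 1885155; 1885155 + 73 = 1885228.
JDN 1885228 corresponds to Paoni 28, 165 AM.

Paoni 28, 165 AM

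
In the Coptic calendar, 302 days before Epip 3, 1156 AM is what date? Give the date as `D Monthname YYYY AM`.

The starting date is JDN 2247196; 2247196 − 302 = 2246894.
JDN 2246894 corresponds to 1 Thout 1156 AM.

1 Thout 1156 AM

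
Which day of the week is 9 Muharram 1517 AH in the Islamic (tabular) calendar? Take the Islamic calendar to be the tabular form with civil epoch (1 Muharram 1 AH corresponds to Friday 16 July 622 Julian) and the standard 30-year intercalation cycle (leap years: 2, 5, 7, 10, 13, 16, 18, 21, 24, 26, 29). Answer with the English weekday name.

This is JDN 2485668 (4 June 2093 Gregorian).
JDN 2485668 mod 7 = 3, and JDN 0 was a Monday, so this is a Thursday.

Thursday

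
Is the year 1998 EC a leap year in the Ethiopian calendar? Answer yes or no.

no

1998 mod 4 = 2; in the Ethiopian calendar a year is leap when year mod 4 = 3, so it is a common year.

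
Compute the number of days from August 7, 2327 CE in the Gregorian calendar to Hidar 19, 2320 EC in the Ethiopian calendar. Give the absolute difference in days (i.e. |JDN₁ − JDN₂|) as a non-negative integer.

JDN of the first date = 2571197.
JDN of the second date = 2571314.
|2571314 − 2571197| = 117.

117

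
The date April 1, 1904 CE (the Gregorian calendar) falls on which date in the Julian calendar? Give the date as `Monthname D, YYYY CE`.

At this point the Julian calendar is 13 days behind the Gregorian.
1 April 1904 Gregorian − 13 days → 19 March 1904 Julian.

March 19, 1904 CE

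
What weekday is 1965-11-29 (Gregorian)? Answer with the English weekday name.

Monday

2439094 ≡ 0 (mod 7); counting from Monday = 0 gives Monday.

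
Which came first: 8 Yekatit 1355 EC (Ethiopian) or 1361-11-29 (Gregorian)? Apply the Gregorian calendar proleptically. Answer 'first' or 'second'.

second

The two dates have Julian Day Numbers 2218926 and 2218488 respectively.
Since 2218488 < 2218926, the second date comes first.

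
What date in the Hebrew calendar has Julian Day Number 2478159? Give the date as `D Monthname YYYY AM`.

2 Kislev 5833 AM

The Gregorian equivalent of JDN 2478159 is 12 November 2072.
In the Hebrew calendar that day is 2 Kislev 5833 AM.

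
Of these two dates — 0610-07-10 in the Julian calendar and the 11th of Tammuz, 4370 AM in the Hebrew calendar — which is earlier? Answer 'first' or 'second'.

Converting both to JDN: 1944051 vs 1944049; the smaller is the second.

second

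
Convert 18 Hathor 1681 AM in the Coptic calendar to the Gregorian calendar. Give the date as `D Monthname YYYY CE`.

27 November 1964 CE

Julian Day Number of the source date = 2438727.
Converting JDN 2438727 to the Gregorian calendar gives 27 November 1964 CE.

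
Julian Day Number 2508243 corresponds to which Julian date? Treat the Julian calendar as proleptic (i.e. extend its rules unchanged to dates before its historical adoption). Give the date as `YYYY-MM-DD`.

The Gregorian equivalent of JDN 2508243 is 27 March 2155.
In the Julian calendar that day is 2155-03-13.

2155-03-13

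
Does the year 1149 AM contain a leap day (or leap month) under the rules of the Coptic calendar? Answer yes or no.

no

1149 mod 4 = 1; in the Coptic calendar a year is leap when year mod 4 = 3, so it is a common year.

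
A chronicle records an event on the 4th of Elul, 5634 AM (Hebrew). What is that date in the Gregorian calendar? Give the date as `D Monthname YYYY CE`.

17 August 1874 CE

Both dates share Julian Day Number 2405753; in the Gregorian calendar that is 17 August 1874 CE.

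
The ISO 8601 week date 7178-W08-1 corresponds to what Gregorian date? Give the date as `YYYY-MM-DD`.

ISO week 1 of 7178 is the week containing the first Thursday of 7178.
Week 8, day 1 (Monday) lands on 7178-02-20.

7178-02-20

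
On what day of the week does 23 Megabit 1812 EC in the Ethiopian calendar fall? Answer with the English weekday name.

Friday

In the Gregorian calendar this is 31 March 1820 (JDN 2385891).
JDN 2385891 mod 7 = 4, and JDN 0 was a Monday, so this is a Friday.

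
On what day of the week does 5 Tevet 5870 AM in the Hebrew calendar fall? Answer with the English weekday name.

This is JDN 2491718 (28 December 2109 Gregorian).
2491718 ≡ 5 (mod 7); counting from Monday = 0 gives Saturday.

Saturday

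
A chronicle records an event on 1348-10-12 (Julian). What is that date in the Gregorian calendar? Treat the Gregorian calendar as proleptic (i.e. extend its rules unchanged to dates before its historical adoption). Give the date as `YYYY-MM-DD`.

1348-10-20

At this point the Julian calendar is 8 days behind the Gregorian.
12 October 1348 Julian + 8 days → 20 October 1348 Gregorian.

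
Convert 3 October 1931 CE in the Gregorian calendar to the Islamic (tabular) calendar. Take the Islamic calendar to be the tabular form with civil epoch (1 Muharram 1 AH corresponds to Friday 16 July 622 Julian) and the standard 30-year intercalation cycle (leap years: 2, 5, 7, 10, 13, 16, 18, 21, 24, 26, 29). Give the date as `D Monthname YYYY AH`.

Julian Day Number of the source date = 2426618.
Converting JDN 2426618 to the tabular Islamic calendar gives 20 Jumada al-Awwal 1350 AH.

20 Jumada al-Awwal 1350 AH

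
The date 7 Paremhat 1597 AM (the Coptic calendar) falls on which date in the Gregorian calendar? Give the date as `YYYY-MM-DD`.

Both dates share Julian Day Number 2408155; in the Gregorian calendar that is 15 March 1881 CE.

1881-03-15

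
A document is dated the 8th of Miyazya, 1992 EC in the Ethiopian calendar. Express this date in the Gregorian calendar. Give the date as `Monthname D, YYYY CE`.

April 16, 2000 CE

Julian Day Number of the source date = 2451651.
Converting JDN 2451651 to the Gregorian calendar gives 16 April 2000 CE.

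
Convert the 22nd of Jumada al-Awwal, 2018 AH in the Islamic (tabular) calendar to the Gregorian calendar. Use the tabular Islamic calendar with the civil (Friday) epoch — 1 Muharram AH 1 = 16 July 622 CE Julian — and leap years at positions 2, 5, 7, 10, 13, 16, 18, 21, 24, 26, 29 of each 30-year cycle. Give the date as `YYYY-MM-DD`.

Both dates share Julian Day Number 2663337; in the Gregorian calendar that is 13 November 2579 CE.

2579-11-13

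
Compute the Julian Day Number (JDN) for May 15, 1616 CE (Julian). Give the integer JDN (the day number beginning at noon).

Equivalently 25 May 1616 (Gregorian).
JDN 2400001 is 17 November 1858 CE (Gregorian), MJD 0; the target day is −88564 days from there, so JDN = 2311437.

2311437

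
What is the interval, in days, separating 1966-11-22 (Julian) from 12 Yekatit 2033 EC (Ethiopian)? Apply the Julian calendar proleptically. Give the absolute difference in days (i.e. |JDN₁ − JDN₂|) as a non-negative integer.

First date → JDN 2439465; second date → JDN 2466570.
The interval is |2439465 − 2466570| = 27105 days.

27105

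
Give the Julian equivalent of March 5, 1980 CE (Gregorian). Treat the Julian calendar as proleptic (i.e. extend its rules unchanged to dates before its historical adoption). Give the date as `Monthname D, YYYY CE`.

The Julian–Gregorian offset here is 13 days (Julian trailing).
5 March 1980 Gregorian − 13 days → 21 February 1980 Julian.

February 21, 1980 CE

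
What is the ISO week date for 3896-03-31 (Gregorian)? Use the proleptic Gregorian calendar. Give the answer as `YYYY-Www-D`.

3896-W14-2

The weekday is Tuesday (ISO weekday 2).
That Tuesday belongs to ISO week 14 of ISO year 3896.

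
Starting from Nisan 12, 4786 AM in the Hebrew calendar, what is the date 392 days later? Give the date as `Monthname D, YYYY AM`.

Counting 392 days forward from JDN 2095896 reaches JDN 2096288, which is Iyar 20, 4787 AM.

Iyar 20, 4787 AM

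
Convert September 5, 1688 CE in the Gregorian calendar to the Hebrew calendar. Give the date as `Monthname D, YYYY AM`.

Elul 10, 5448 AM

Julian Day Number of the source date = 2337838.
Converting JDN 2337838 to the Hebrew calendar gives 10 Elul 5448 AM.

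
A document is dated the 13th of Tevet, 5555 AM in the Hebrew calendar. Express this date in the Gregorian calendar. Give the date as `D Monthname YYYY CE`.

4 January 1795 CE

Julian Day Number of the source date = 2376674.
Converting JDN 2376674 to the Gregorian calendar gives 4 January 1795 CE.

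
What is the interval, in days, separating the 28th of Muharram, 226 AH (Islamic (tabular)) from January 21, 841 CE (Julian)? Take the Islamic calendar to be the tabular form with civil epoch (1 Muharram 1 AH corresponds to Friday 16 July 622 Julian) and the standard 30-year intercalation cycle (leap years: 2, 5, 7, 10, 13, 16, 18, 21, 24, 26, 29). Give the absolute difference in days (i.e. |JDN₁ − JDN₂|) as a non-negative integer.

55

JDN of the first date = 2028199.
JDN of the second date = 2028254.
|2028254 − 2028199| = 55.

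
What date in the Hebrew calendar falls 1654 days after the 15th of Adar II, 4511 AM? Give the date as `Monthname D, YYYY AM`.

JDN of the 15th of Adar II, 4511 AM = 1995436.
1995436 + 1654 = 1997090.
JDN 1997090 in the Hebrew calendar is Tishrei 16, 4516 AM.

Tishrei 16, 4516 AM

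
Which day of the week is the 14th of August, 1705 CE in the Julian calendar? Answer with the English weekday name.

This is JDN 2344035 (25 August 1705 Gregorian).
2344035 ≡ 1 (mod 7); counting from Monday = 0 gives Tuesday.

Tuesday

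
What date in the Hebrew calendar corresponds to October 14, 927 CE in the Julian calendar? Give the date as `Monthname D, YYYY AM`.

Cheshvan 14, 4688 AM

Julian Day Number of the source date = 2059931.
Converting JDN 2059931 to the Hebrew calendar gives 14 Cheshvan 4688 AM.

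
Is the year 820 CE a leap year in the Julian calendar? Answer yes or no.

yes

820 mod 4 = 0, so it is a leap year in the Julian calendar.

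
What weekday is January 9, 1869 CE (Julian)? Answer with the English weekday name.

Equivalently 21 January 1869 Gregorian, JDN 2403719.
2403719 ≡ 3 (mod 7); counting from Monday = 0 gives Thursday.

Thursday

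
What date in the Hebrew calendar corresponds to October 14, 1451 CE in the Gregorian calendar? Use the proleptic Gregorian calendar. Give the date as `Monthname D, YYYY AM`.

Both dates share Julian Day Number 2251313; in the Hebrew calendar that is 9 Cheshvan 5212 AM.

Cheshvan 9, 5212 AM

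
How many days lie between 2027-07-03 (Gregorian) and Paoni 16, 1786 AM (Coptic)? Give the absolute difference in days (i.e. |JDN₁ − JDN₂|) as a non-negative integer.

15696

First date → JDN 2461590; second date → JDN 2477286.
The interval is |2461590 − 2477286| = 15696 days.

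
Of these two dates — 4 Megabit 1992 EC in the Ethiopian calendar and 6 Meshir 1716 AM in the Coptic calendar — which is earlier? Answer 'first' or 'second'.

Converting both to JDN: 2451617 vs 2451589; the smaller is the second.

second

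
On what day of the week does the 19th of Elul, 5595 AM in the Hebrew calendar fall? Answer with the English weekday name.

In the Gregorian calendar this is 13 September 1835 (JDN 2391535).
2391535 ≡ 6 (mod 7); counting from Monday = 0 gives Sunday.

Sunday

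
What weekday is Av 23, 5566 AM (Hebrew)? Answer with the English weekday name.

Thursday

In the Gregorian calendar this is 7 August 1806 (JDN 2380906).
Since JDN mod 7 = 3 (0 = Monday), the day is Thursday.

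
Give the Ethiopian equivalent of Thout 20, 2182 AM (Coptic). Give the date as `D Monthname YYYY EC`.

20 Meskerem 2458 EC

The source date corresponds to 3 October 2465 in the Gregorian calendar (JDN 2621659).
That day falls on 20 Meskerem 2458 EC in the Ethiopian calendar.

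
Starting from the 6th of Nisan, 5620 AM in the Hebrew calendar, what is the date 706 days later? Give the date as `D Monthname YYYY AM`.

Counting 706 days forward from JDN 2400499 reaches JDN 2401205, which is 3 Adar II 5622 AM.

3 Adar II 5622 AM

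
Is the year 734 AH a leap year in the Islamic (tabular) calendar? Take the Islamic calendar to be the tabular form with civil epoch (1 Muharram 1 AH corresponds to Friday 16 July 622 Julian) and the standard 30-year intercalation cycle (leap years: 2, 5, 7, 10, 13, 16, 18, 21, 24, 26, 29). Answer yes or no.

no

Year 734 AH is year 14 of its 30-year cycle; leap positions are 2, 5, 7, 10, 13, 16, 18, 21, 24, 26, 29, so it is a common year (354 days).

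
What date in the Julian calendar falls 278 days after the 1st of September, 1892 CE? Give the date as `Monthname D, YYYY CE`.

June 6, 1893 CE

The starting date is JDN 2412355; 2412355 + 278 = 2412633.
JDN 2412633 corresponds to June 6, 1893 CE.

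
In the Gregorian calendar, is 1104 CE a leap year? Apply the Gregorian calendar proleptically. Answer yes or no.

1104 is divisible by 4 and not by 100, so it is a leap year.

yes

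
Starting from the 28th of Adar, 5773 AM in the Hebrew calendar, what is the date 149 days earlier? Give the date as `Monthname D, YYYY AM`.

The starting date is JDN 2456362; 2456362 − 149 = 2456213.
JDN 2456213 corresponds to Tishrei 26, 5773 AM.

Tishrei 26, 5773 AM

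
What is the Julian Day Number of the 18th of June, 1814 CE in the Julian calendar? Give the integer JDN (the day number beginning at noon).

Equivalently 30 June 1814 (Gregorian).
JDN 2400001 is 17 November 1858 CE (Gregorian), MJD 0; the target day is −16211 days from there, so JDN = 2383790.

2383790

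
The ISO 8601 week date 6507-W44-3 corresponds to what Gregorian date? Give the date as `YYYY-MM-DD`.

6507-11-02

ISO week 1 of 6507 is the week containing the first Thursday of 6507.
Week 44, day 3 (Wednesday) lands on 6507-11-02.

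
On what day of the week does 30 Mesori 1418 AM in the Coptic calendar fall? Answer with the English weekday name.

This is JDN 2342948 (3 September 1702 Gregorian).
Since JDN mod 7 = 6 (0 = Monday), the day is Sunday.

Sunday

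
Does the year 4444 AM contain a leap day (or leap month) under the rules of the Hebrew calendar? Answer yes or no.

Hebrew year 4444 is year 17 of its 19-year Metonic cycle; leap years are at positions 3, 6, 8, 11, 14, 17, 19, so it is a leap year (13 months).

yes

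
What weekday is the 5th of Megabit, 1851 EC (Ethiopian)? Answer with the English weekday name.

In the Gregorian calendar this is 13 March 1859 (JDN 2400117).
2400117 ≡ 6 (mod 7); counting from Monday = 0 gives Sunday.

Sunday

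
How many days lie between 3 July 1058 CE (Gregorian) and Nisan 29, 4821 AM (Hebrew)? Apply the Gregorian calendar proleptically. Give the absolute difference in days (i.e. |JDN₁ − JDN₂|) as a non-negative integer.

JDN of the first date = 2107670.
JDN of the second date = 2108699.
|2108699 − 2107670| = 1029.

1029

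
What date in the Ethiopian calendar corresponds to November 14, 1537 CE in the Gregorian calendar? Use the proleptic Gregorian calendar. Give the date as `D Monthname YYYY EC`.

8 Hidar 1530 EC

Both dates share Julian Day Number 2282755; in the Ethiopian calendar that is 8 Hidar 1530 EC.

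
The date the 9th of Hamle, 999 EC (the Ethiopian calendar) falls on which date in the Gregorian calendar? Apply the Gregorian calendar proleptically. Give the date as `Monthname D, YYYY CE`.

Julian Day Number of the source date = 2089048.
Converting JDN 2089048 to the Gregorian calendar gives 9 July 1007 CE.

July 9, 1007 CE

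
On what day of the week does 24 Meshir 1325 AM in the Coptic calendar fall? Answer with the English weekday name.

Saturday

In the Gregorian calendar this is 28 February 1609 (JDN 2308794).
Since JDN mod 7 = 5 (0 = Monday), the day is Saturday.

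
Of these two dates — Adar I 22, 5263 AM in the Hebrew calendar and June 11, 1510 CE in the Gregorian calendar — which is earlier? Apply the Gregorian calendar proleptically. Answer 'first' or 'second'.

The two dates have Julian Day Numbers 2270077 and 2272737 respectively.
Since 2270077 < 2272737, the first date comes first.

first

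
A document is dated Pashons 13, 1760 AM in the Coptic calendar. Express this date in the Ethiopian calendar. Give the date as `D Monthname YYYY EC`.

13 Ginbot 2036 EC

Both dates share Julian Day Number 2467757; in the Ethiopian calendar that is 13 Ginbot 2036 EC.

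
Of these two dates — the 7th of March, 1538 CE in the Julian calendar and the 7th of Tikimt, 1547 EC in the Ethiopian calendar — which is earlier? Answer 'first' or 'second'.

The two dates have Julian Day Numbers 2282878 and 2288933 respectively.
Since 2282878 < 2288933, the first date comes first.

first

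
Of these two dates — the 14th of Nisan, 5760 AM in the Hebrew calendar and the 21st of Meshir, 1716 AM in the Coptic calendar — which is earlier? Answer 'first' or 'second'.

First date → JDN 2451654; second date → JDN 2451604.
JDN 2451604 < JDN 2451654, so the second date is earlier.

second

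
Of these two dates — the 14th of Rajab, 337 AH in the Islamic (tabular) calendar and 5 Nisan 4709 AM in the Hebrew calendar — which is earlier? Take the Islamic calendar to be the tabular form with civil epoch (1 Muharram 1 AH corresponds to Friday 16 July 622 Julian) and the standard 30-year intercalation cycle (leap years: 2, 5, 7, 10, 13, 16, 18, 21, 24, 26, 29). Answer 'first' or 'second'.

The two dates have Julian Day Numbers 2067697 and 2067746 respectively.
Since 2067697 < 2067746, the first date comes first.

first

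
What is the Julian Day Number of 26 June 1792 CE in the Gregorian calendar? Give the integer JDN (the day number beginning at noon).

2375752

JDN 2299161 is 15 October 1582 CE (Gregorian); the target day is +76591 days from there, so JDN = 2375752.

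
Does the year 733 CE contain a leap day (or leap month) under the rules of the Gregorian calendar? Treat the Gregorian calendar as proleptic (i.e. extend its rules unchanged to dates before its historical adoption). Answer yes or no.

733 is not divisible by 4, so it is a common year.

no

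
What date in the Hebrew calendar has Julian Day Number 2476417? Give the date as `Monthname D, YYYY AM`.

Adar I 2, 5828 AM

The Gregorian equivalent of JDN 2476417 is 5 February 2068.
In the Hebrew calendar that day is Adar I 2, 5828 AM.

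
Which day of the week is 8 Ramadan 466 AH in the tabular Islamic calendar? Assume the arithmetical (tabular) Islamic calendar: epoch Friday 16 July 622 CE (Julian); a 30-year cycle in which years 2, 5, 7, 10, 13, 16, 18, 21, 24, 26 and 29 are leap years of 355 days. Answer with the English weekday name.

Wednesday

This is JDN 2113463 (13 May 1074 Gregorian).
JDN 2113463 mod 7 = 2, and JDN 0 was a Monday, so this is a Wednesday.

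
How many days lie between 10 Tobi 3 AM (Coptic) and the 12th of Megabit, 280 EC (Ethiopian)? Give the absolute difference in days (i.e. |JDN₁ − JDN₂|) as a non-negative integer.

JDN of the first date = 1825889.
JDN of the second date = 1826317.
|1826317 − 1825889| = 428.

428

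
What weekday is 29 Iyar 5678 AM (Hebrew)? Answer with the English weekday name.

Saturday

This is JDN 2421725 (11 May 1918 Gregorian).
JDN 2421725 mod 7 = 5, and JDN 0 was a Monday, so this is a Saturday.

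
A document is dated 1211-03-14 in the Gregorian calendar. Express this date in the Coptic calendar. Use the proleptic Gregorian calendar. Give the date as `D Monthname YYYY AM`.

Both dates share Julian Day Number 2163441; in the Coptic calendar that is 11 Paremhat 927 AM.

11 Paremhat 927 AM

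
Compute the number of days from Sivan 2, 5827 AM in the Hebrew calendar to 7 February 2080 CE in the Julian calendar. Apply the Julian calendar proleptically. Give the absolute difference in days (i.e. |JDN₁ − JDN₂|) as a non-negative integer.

First date → JDN 2476152; second date → JDN 2480815.
The interval is |2476152 − 2480815| = 4663 days.

4663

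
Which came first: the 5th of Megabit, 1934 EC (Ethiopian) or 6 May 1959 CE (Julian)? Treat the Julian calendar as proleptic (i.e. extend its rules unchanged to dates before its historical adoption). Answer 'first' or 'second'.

First date → JDN 2430433; second date → JDN 2436708.
JDN 2430433 < JDN 2436708, so the first date is earlier.

first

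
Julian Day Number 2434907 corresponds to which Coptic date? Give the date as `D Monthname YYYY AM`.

6 Paoni 1670 AM

JDN 2434907 is 13 June 1954 in the Gregorian calendar.
In the Coptic calendar that day is 6 Paoni 1670 AM.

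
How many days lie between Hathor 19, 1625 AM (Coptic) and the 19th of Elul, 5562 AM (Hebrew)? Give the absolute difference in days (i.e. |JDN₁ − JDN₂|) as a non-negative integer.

JDN of the first date = 2418274.
JDN of the second date = 2379485.
|2379485 − 2418274| = 38789.

38789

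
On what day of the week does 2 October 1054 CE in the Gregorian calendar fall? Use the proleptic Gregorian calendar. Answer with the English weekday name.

JDN 2106300 mod 7 = 0, and JDN 0 was a Monday, so this is a Monday.

Monday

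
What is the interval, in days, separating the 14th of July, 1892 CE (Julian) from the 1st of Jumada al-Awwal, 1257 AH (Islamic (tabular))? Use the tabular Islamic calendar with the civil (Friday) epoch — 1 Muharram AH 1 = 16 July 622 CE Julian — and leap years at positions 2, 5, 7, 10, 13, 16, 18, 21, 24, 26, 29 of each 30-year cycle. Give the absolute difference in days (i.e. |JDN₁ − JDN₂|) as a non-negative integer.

First date → JDN 2412306; second date → JDN 2393643.
The interval is |2412306 − 2393643| = 18663 days.

18663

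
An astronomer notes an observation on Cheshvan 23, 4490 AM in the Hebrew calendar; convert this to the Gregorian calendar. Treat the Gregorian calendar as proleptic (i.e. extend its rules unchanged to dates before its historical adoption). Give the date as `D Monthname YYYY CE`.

Both dates share Julian Day Number 1987618; in the Gregorian calendar that is 24 October 729 CE.

24 October 729 CE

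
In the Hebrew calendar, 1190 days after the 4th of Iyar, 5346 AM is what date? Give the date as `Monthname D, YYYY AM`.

Av 12, 5349 AM

JDN of the 4th of Iyar, 5346 AM = 2300446.
2300446 + 1190 = 2301636.
JDN 2301636 in the Hebrew calendar is Av 12, 5349 AM.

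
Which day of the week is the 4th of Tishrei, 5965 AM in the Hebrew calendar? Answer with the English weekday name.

This is JDN 2526327 (30 September 2204 Gregorian).
2526327 ≡ 6 (mod 7); counting from Monday = 0 gives Sunday.

Sunday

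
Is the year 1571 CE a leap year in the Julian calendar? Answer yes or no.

1571 mod 4 = 3, so it is a common year in the Julian calendar.

no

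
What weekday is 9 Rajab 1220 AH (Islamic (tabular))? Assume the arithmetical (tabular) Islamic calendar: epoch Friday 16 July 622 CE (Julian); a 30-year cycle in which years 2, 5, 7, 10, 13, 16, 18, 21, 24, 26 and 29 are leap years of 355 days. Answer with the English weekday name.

Thursday

This is JDN 2380598 (3 October 1805 Gregorian).
JDN 2380598 mod 7 = 3, and JDN 0 was a Monday, so this is a Thursday.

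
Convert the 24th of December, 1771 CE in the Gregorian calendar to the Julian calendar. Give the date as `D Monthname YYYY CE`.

13 December 1771 CE

For dates in this range the Gregorian date is 11 days ahead of the Julian.
24 December 1771 Gregorian − 11 days → 13 December 1771 Julian.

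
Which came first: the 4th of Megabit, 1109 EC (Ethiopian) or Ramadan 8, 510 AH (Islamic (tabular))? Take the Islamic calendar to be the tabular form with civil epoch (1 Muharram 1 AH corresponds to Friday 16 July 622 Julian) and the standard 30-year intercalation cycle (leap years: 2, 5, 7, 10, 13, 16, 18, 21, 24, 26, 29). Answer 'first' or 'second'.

First date → JDN 2129101; second date → JDN 2129056.
JDN 2129056 < JDN 2129101, so the second date is earlier.

second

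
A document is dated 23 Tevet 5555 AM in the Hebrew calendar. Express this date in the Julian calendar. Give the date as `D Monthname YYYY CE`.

3 January 1795 CE

Julian Day Number of the source date = 2376684.
Converting JDN 2376684 to the Julian calendar gives 3 January 1795 CE.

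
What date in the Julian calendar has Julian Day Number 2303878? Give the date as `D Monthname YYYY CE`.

The Gregorian equivalent of JDN 2303878 is 14 September 1595.
In the Julian calendar that day is 4 September 1595 CE.

4 September 1595 CE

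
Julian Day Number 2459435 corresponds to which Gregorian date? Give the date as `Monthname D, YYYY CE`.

Counting from JDN 2299161 = 15 Oct 1582 gives an offset of 160274 days.

August 8, 2021 CE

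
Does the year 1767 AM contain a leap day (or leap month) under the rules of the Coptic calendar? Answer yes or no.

1767 mod 4 = 3; in the Coptic calendar a year is leap when year mod 4 = 3, so it is a leap year.

yes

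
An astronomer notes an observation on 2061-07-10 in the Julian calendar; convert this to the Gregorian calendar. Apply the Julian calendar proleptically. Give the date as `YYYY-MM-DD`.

2061-07-23

For dates in this range the Gregorian date is 13 days ahead of the Julian.
10 July 2061 Julian + 13 days → 23 July 2061 Gregorian.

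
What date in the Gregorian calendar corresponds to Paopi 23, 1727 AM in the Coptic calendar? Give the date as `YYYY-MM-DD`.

2010-11-02

Both dates share Julian Day Number 2455503; in the Gregorian calendar that is 2 November 2010 CE.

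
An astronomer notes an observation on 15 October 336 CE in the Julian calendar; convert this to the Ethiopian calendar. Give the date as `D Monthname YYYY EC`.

Both dates share Julian Day Number 1844070; in the Ethiopian calendar that is 18 Tikimt 329 EC.

18 Tikimt 329 EC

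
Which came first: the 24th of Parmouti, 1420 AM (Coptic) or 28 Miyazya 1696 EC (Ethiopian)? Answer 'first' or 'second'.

Converting both to JDN: 2343553 vs 2343557; the smaller is the first.

first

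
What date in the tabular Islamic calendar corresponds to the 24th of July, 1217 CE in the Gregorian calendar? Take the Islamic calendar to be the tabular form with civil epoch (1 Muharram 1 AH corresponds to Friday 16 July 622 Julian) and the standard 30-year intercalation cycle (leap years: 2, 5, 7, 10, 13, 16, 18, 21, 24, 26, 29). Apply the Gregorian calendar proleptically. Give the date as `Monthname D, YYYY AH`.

Rabi' al-Thani 10, 614 AH

Both dates share Julian Day Number 2165765; in the tabular Islamic calendar that is 10 Rabi' al-Thani 614 AH.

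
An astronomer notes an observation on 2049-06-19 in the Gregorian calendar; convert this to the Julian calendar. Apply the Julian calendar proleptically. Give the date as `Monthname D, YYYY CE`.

At this point the Julian calendar is 13 days behind the Gregorian.
19 June 2049 Gregorian − 13 days → 6 June 2049 Julian.

June 6, 2049 CE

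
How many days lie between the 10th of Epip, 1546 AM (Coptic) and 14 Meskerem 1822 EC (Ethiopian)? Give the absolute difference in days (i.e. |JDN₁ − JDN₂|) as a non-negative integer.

JDN of the first date = 2389650.
JDN of the second date = 2389354.
|2389354 − 2389650| = 296.

296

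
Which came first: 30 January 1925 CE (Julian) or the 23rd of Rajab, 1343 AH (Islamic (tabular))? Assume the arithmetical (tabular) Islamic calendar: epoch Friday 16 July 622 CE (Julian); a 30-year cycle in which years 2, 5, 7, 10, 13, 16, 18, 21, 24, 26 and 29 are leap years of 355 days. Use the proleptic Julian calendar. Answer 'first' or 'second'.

The two dates have Julian Day Numbers 2424194 and 2424199 respectively.
Since 2424194 < 2424199, the first date comes first.

first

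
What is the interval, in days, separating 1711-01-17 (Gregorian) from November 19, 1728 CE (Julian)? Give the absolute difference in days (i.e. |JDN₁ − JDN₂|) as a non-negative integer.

6527

First date → JDN 2346006; second date → JDN 2352533.
The interval is |2346006 − 2352533| = 6527 days.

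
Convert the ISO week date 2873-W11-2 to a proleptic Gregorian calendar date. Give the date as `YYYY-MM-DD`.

2873-03-14

ISO week 1 of 2873 is the week containing the first Thursday of 2873.
Week 11, day 2 (Tuesday) lands on 2873-03-14.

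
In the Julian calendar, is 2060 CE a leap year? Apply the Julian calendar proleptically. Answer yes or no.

yes

2060 mod 4 = 0, so it is a leap year in the Julian calendar.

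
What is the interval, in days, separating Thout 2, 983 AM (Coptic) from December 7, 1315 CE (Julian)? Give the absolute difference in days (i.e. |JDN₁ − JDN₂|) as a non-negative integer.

17996

JDN of the first date = 2183706.
JDN of the second date = 2201702.
|2201702 − 2183706| = 17996.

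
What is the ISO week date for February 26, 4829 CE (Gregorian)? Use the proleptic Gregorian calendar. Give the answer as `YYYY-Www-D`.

4829-W09-1

The weekday is Monday (ISO weekday 1).
That Monday belongs to ISO week 9 of ISO year 4829.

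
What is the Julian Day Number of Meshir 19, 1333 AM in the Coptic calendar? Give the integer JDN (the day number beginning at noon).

2311711

In the Gregorian calendar the same day is 23 February 1617.
JDN 2400001 is 17 November 1858 CE (Gregorian), MJD 0; the target day is −88290 days from there, so JDN = 2311711.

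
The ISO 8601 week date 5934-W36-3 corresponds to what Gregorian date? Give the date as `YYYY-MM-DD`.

ISO week 1 of 5934 is the week containing the first Thursday of 5934.
Week 36, day 3 (Wednesday) lands on 5934-09-05.

5934-09-05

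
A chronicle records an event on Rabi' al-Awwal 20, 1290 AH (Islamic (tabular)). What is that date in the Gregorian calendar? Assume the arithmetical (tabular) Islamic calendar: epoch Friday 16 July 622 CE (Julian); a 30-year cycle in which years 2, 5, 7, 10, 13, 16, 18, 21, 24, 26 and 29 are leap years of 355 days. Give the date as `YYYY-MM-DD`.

Julian Day Number of the source date = 2405297.
Converting JDN 2405297 to the Gregorian calendar gives 18 May 1873 CE.

1873-05-18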